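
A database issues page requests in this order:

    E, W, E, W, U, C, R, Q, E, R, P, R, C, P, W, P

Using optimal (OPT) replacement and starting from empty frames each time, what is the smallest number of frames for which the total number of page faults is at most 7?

5

f=1: 16 faults
f=2: 10 faults
f=3: 9 faults
f=4: 8 faults
f=5: 7 faults
f=6: 7 faults
f=7: 7 faults
Smallest f with faults ≤ 7 is 5.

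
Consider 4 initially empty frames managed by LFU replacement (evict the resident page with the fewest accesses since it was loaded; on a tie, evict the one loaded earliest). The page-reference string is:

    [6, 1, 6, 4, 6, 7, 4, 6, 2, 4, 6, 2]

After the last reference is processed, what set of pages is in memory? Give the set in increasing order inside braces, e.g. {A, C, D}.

6: fault, frames [6]
1: fault, frames [6, 1]
6: hit
4: fault, frames [6, 1, 4]
6: hit
7: fault, frames [6, 1, 4, 7]
4: hit
6: hit
2: fault, evict 1, frames [6, 4, 7, 2]
4: hit
6: hit
2: hit

{2, 4, 6, 7}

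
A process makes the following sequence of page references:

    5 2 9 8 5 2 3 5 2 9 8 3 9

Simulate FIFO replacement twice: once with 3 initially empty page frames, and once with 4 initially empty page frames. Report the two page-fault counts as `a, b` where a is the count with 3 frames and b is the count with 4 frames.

3 frames: F F F F F F F . . F F . . → 9 faults.
4 frames: F F F F . . F F F F F F . → 10 faults.
10 > 9: adding a frame increased faults — Belady's anomaly.

9, 10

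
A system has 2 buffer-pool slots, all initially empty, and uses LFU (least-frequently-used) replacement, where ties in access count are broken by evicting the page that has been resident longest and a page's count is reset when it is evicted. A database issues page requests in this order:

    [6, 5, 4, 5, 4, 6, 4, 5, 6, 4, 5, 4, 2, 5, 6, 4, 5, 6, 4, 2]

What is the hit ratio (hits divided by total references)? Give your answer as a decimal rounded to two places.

0.35

6: fault, frames {6}
5: fault, frames {6,5}
4: fault, evict 6, frames {5,4}
5: hit
4: hit
6: fault, evict 5, frames {4,6}
4: hit
5: fault, evict 6, frames {4,5}
6: fault, evict 5, frames {4,6}
4: hit
5: fault, evict 6, frames {4,5}
4: hit
2: fault, evict 5, frames {4,2}
5: fault, evict 2, frames {4,5}
6: fault, evict 5, frames {4,6}
4: hit
5: fault, evict 6, frames {4,5}
6: fault, evict 5, frames {4,6}
4: hit
2: fault, evict 6, frames {4,2}
Hits: 7 of 20 references → 7/20 = 0.3500.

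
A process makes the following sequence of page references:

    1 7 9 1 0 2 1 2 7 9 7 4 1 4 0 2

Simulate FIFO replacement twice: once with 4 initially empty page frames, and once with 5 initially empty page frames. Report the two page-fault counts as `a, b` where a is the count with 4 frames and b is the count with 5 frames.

4 frames: F F F . F F F . F F . F . . F F → 11 faults.
5 frames: F F F . F F . . . . . F F . . . → 7 faults.
7 < 11: adding a frame reduced faults, as is typical.

11, 7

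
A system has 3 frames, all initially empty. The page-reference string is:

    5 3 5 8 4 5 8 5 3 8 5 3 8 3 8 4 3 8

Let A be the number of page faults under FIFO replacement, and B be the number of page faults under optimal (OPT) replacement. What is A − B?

Under FIFO: F F . F F F . . F F . . . . . F . . → 8 faults.
Under OPT: F F . F F . . . F . . . . . . F . . → 6 faults.
A − B = 8 − 6 = 2.

2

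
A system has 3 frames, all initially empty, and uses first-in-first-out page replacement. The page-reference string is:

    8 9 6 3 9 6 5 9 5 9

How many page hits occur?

4

8 -> fault, frames [8]
9 -> fault, frames [8, 9]
6 -> fault, frames [8, 9, 6]
3 -> fault, evict 8, frames [9, 6, 3]
9 -> hit
6 -> hit
5 -> fault, evict 9, frames [6, 3, 5]
9 -> fault, evict 6, frames [3, 5, 9]
5 -> hit
9 -> hit
Hits: 4.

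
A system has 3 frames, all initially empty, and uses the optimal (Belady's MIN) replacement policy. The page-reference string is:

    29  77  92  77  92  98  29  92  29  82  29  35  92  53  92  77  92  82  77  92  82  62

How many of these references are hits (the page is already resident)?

29 → fault, frames [29]
77 → fault, frames [29, 77]
92 → fault, frames [29, 77, 92]
77 → hit
92 → hit
98 → fault, evict 77, frames [29, 92, 98]
29 → hit
92 → hit
29 → hit
82 → fault, evict 98, frames [29, 92, 82]
29 → hit
35 → fault, evict 29, frames [92, 82, 35]
92 → hit
53 → fault, evict 35, frames [92, 82, 53]
92 → hit
77 → fault, evict 53, frames [92, 82, 77]
92 → hit
82 → hit
77 → hit
92 → hit
82 → hit
62 → fault, evict 77, frames [92, 82, 62]
Hits: 13.

13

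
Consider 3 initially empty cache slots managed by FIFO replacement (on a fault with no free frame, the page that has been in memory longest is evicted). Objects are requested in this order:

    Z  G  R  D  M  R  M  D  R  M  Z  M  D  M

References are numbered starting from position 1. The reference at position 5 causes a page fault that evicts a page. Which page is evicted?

pos 1: Z: fault, frames (Z)
pos 2: G: fault, frames (Z G)
pos 3: R: fault, frames (Z G R)
pos 4: D: fault, evict Z, frames (G R D)
pos 5: M: fault, evict G, frames (R D M)
At position 5, page G is evicted.

G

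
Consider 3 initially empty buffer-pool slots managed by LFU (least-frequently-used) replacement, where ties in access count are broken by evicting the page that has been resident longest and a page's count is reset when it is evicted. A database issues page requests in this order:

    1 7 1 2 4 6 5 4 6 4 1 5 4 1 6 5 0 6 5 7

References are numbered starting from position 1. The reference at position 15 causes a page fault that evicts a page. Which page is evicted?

5

pos 1: 1: fault, frames [1]
pos 2: 7: fault, frames [1, 7]
pos 3: 1: hit
pos 4: 2: fault, frames [1, 7, 2]
pos 5: 4: fault, evict 7, frames [1, 2, 4]
pos 6: 6: fault, evict 2, frames [1, 4, 6]
pos 7: 5: fault, evict 4, frames [1, 6, 5]
pos 8: 4: fault, evict 6, frames [1, 5, 4]
pos 9: 6: fault, evict 5, frames [1, 4, 6]
pos 10: 4: hit
pos 11: 1: hit
pos 12: 5: fault, evict 6, frames [1, 4, 5]
pos 13: 4: hit
pos 14: 1: hit
pos 15: 6: fault, evict 5, frames [1, 4, 6]
At position 15, page 5 is evicted.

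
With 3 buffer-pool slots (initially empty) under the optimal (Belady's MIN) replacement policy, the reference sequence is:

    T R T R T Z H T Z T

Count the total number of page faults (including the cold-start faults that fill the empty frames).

4

T -> miss, frames [T]
R -> miss, frames [T, R]
T -> hit
R -> hit
T -> hit
Z -> miss, frames [T, R, Z]
H -> miss, evict R, frames [T, Z, H]
T -> hit
Z -> hit
T -> hit
Page faults: 4.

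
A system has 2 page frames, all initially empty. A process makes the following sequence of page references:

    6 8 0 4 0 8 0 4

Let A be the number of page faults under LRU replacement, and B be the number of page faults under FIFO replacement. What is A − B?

Under LRU: F F F F . F . F → 6 faults.
Under FIFO: F F F F . F F F → 7 faults.
A − B = 6 − 7 = -1.

-1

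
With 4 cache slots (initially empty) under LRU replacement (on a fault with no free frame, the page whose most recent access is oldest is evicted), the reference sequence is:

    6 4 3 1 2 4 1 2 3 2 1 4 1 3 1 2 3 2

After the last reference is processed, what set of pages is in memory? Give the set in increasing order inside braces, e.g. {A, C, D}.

6 → miss, frames (6)
4 → miss, frames (6 4)
3 → miss, frames (6 4 3)
1 → miss, frames (6 4 3 1)
2 → miss, evict 6, frames (4 3 1 2)
4 → hit
1 → hit
2 → hit
3 → hit
2 → hit
1 → hit
4 → hit
1 → hit
3 → hit
1 → hit
2 → hit
3 → hit
2 → hit

{1, 2, 3, 4}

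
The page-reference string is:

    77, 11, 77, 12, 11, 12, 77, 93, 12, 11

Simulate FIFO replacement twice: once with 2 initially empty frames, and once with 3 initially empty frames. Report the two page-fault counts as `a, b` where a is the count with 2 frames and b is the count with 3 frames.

2 frames: F F . F . . F F F F → 7 faults.
3 frames: F F . F . . . F . . → 4 faults.
4 < 7: adding a frame reduced faults, as is typical.

7, 4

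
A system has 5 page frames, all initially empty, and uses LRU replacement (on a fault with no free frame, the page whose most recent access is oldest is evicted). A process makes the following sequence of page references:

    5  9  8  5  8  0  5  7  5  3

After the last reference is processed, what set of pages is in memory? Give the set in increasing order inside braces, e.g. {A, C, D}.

5 → miss, frames {5}
9 → miss, frames {5,9}
8 → miss, frames {5,9,8}
5 → hit
8 → hit
0 → miss, frames {9,5,8,0}
5 → hit
7 → miss, frames {9,8,0,5,7}
5 → hit
3 → miss, evict 9, frames {8,0,7,5,3}

{0, 3, 5, 7, 8}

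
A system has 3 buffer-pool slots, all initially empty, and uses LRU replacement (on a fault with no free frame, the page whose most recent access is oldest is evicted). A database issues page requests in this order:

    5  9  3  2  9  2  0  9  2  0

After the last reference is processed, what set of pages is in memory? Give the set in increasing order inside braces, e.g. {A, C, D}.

{0, 2, 9}

5 → fault, frames [5]
9 → fault, frames [5, 9]
3 → fault, frames [5, 9, 3]
2 → fault, evict 5, frames [9, 3, 2]
9 → hit
2 → hit
0 → fault, evict 3, frames [9, 2, 0]
9 → hit
2 → hit
0 → hit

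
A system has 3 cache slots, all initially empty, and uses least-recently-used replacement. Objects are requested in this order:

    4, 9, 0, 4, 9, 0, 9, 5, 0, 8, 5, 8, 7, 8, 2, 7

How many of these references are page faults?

7

4 -> fault, frames [4]
9 -> fault, frames [4, 9]
0 -> fault, frames [4, 9, 0]
4 -> hit
9 -> hit
0 -> hit
9 -> hit
5 -> fault, evict 4, frames [0, 9, 5]
0 -> hit
8 -> fault, evict 9, frames [5, 0, 8]
5 -> hit
8 -> hit
7 -> fault, evict 0, frames [5, 8, 7]
8 -> hit
2 -> fault, evict 5, frames [7, 8, 2]
7 -> hit
Page faults: 7.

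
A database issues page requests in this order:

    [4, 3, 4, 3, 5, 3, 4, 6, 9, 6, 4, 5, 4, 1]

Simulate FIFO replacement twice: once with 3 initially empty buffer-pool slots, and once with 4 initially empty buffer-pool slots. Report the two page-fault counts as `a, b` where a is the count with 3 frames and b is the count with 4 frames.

3 frames: F F . . F . . F F . F F . F → 8 faults.
4 frames: F F . . F . . F F . F . . F → 7 faults.
7 < 8: adding a frame reduced faults, as is typical.

8, 7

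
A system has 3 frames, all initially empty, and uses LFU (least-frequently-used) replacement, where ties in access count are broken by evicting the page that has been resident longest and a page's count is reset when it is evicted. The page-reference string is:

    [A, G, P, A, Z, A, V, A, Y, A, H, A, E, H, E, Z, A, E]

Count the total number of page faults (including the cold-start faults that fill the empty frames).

A → fault, frames [A]
G → fault, frames [A, G]
P → fault, frames [A, G, P]
A → hit
Z → fault, evict G, frames [A, P, Z]
A → hit
V → fault, evict P, frames [A, Z, V]
A → hit
Y → fault, evict Z, frames [A, V, Y]
A → hit
H → fault, evict V, frames [A, Y, H]
A → hit
E → fault, evict Y, frames [A, H, E]
H → hit
E → hit
Z → fault, evict H, frames [A, E, Z]
A → hit
E → hit
Page faults: 9.

9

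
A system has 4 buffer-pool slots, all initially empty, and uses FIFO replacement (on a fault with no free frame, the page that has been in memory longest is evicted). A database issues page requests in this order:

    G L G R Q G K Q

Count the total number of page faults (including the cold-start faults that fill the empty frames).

G → fault, frames [G]
L → fault, frames [G, L]
G → hit
R → fault, frames [G, L, R]
Q → fault, frames [G, L, R, Q]
G → hit
K → fault, evict G, frames [L, R, Q, K]
Q → hit
Page faults: 5.

5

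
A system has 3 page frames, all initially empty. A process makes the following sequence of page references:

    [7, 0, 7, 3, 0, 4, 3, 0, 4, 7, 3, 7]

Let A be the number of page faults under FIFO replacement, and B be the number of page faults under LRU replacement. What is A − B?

Under FIFO: F F . F . F . . . F . . → 5 faults.
Under LRU: F F . F . F . . . F F . → 6 faults.
A − B = 5 − 6 = -1.

-1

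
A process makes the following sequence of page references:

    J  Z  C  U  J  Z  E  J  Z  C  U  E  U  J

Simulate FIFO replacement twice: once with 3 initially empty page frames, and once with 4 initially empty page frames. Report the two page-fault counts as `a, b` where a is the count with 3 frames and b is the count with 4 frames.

10, 11

3 frames: F F F F F F F . . F F . . F → 10 faults.
4 frames: F F F F . . F F F F F F . F → 11 faults.
11 > 10: adding a frame increased faults — Belady's anomaly.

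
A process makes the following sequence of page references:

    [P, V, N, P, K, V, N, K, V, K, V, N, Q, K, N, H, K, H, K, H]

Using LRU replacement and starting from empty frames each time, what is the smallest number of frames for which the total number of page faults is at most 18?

f=1: 20 faults
f=2: 15 faults
f=3: 9 faults
f=4: 6 faults
f=5: 6 faults
f=6: 6 faults
Smallest f with faults ≤ 18 is 2.

2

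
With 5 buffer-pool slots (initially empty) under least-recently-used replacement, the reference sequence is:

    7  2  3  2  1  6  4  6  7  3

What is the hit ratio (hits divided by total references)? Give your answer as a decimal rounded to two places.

7 → fault, frames [7]
2 → fault, frames [7, 2]
3 → fault, frames [7, 2, 3]
2 → hit
1 → fault, frames [7, 3, 2, 1]
6 → fault, frames [7, 3, 2, 1, 6]
4 → fault, evict 7, frames [3, 2, 1, 6, 4]
6 → hit
7 → fault, evict 3, frames [2, 1, 4, 6, 7]
3 → fault, evict 2, frames [1, 4, 6, 7, 3]
Hits: 2 of 10 references → 2/10 = 0.2000.

0.20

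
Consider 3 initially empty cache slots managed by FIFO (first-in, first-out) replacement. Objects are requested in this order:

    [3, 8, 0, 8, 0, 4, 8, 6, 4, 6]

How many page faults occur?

5

3 -> miss, frames (3)
8 -> miss, frames (3 8)
0 -> miss, frames (3 8 0)
8 -> hit
0 -> hit
4 -> miss, evict 3, frames (8 0 4)
8 -> hit
6 -> miss, evict 8, frames (0 4 6)
4 -> hit
6 -> hit
Page faults: 5.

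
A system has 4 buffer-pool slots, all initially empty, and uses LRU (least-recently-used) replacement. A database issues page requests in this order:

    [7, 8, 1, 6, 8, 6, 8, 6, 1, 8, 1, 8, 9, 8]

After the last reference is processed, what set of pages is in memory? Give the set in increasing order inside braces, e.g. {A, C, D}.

7: fault, frames [7]
8: fault, frames [7, 8]
1: fault, frames [7, 8, 1]
6: fault, frames [7, 8, 1, 6]
8: hit
6: hit
8: hit
6: hit
1: hit
8: hit
1: hit
8: hit
9: fault, evict 7, frames [6, 1, 8, 9]
8: hit

{1, 6, 8, 9}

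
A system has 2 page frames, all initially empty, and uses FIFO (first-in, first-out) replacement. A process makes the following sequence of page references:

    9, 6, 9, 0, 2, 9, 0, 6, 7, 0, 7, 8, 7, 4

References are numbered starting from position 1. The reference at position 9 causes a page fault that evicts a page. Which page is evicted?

0

pos 1: 9 → fault, frames (9)
pos 2: 6 → fault, frames (9 6)
pos 3: 9 → hit
pos 4: 0 → fault, evict 9, frames (6 0)
pos 5: 2 → fault, evict 6, frames (0 2)
pos 6: 9 → fault, evict 0, frames (2 9)
pos 7: 0 → fault, evict 2, frames (9 0)
pos 8: 6 → fault, evict 9, frames (0 6)
pos 9: 7 → fault, evict 0, frames (6 7)
At position 9, page 0 is evicted.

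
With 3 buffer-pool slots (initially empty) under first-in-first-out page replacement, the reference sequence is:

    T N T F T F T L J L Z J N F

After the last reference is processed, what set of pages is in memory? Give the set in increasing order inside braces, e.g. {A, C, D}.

{F, N, Z}

T -> fault, frames [T]
N -> fault, frames [T, N]
T -> hit
F -> fault, frames [T, N, F]
T -> hit
F -> hit
T -> hit
L -> fault, evict T, frames [N, F, L]
J -> fault, evict N, frames [F, L, J]
L -> hit
Z -> fault, evict F, frames [L, J, Z]
J -> hit
N -> fault, evict L, frames [J, Z, N]
F -> fault, evict J, frames [Z, N, F]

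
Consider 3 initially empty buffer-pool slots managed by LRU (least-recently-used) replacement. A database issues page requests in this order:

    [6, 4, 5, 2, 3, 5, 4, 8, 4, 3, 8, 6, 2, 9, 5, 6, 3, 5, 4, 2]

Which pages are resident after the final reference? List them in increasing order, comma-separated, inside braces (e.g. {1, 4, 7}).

{2, 4, 5}

6 -> miss, frames (6)
4 -> miss, frames (6 4)
5 -> miss, frames (6 4 5)
2 -> miss, evict 6, frames (4 5 2)
3 -> miss, evict 4, frames (5 2 3)
5 -> hit
4 -> miss, evict 2, frames (3 5 4)
8 -> miss, evict 3, frames (5 4 8)
4 -> hit
3 -> miss, evict 5, frames (8 4 3)
8 -> hit
6 -> miss, evict 4, frames (3 8 6)
2 -> miss, evict 3, frames (8 6 2)
9 -> miss, evict 8, frames (6 2 9)
5 -> miss, evict 6, frames (2 9 5)
6 -> miss, evict 2, frames (9 5 6)
3 -> miss, evict 9, frames (5 6 3)
5 -> hit
4 -> miss, evict 6, frames (3 5 4)
2 -> miss, evict 3, frames (5 4 2)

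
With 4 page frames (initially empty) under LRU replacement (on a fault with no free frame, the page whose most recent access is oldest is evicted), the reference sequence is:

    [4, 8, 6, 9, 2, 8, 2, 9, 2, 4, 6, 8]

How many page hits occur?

4

4 -> miss, frames [4]
8 -> miss, frames [4, 8]
6 -> miss, frames [4, 8, 6]
9 -> miss, frames [4, 8, 6, 9]
2 -> miss, evict 4, frames [8, 6, 9, 2]
8 -> hit
2 -> hit
9 -> hit
2 -> hit
4 -> miss, evict 6, frames [8, 9, 2, 4]
6 -> miss, evict 8, frames [9, 2, 4, 6]
8 -> miss, evict 9, frames [2, 4, 6, 8]
Hits: 4.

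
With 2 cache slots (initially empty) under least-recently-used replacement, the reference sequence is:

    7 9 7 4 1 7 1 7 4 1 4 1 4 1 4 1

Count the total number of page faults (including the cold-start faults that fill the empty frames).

7: fault, frames (7)
9: fault, frames (7 9)
7: hit
4: fault, evict 9, frames (7 4)
1: fault, evict 7, frames (4 1)
7: fault, evict 4, frames (1 7)
1: hit
7: hit
4: fault, evict 1, frames (7 4)
1: fault, evict 7, frames (4 1)
4: hit
1: hit
4: hit
1: hit
4: hit
1: hit
Page faults: 7.

7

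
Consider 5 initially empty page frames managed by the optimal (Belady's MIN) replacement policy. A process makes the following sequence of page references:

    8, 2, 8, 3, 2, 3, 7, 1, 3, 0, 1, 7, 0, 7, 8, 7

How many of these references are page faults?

8: fault, frames {8}
2: fault, frames {8,2}
8: hit
3: fault, frames {8,2,3}
2: hit
3: hit
7: fault, frames {8,2,3,7}
1: fault, frames {8,2,3,7,1}
3: hit
0: fault, evict 3, frames {8,2,7,1,0}
1: hit
7: hit
0: hit
7: hit
8: hit
7: hit
Page faults: 6.

6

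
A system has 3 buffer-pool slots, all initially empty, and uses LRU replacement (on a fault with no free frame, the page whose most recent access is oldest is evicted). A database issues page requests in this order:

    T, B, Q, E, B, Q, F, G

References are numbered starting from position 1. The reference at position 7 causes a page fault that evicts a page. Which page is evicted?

E

pos 1: T -> miss, frames [T]
pos 2: B -> miss, frames [T, B]
pos 3: Q -> miss, frames [T, B, Q]
pos 4: E -> miss, evict T, frames [B, Q, E]
pos 5: B -> hit
pos 6: Q -> hit
pos 7: F -> miss, evict E, frames [B, Q, F]
At position 7, page E is evicted.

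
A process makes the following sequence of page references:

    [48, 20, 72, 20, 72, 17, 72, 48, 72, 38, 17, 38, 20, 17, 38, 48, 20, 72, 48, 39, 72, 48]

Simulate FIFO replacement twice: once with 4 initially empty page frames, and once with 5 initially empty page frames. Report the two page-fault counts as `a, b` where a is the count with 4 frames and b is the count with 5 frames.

4 frames: F F F . . F . . . F . . . . . F F F . F . . → 9 faults.
5 frames: F F F . . F . . . F . . . . . . . . . F . F → 7 faults.
7 < 9: adding a frame reduced faults, as is typical.

9, 7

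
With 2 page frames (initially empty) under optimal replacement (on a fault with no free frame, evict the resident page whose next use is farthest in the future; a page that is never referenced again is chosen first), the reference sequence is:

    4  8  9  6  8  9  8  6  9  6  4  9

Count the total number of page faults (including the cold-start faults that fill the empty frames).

4 → fault, frames (4)
8 → fault, frames (4 8)
9 → fault, evict 4, frames (8 9)
6 → fault, evict 9, frames (8 6)
8 → hit
9 → fault, evict 6, frames (8 9)
8 → hit
6 → fault, evict 8, frames (9 6)
9 → hit
6 → hit
4 → fault, evict 6, frames (9 4)
9 → hit
Page faults: 7.

7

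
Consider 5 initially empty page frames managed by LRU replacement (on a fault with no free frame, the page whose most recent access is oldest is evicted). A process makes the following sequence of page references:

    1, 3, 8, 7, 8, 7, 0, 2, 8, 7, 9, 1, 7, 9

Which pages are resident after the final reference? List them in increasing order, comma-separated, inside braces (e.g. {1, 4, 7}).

1 -> miss, frames (1)
3 -> miss, frames (1 3)
8 -> miss, frames (1 3 8)
7 -> miss, frames (1 3 8 7)
8 -> hit
7 -> hit
0 -> miss, frames (1 3 8 7 0)
2 -> miss, evict 1, frames (3 8 7 0 2)
8 -> hit
7 -> hit
9 -> miss, evict 3, frames (0 2 8 7 9)
1 -> miss, evict 0, frames (2 8 7 9 1)
7 -> hit
9 -> hit

{1, 2, 7, 8, 9}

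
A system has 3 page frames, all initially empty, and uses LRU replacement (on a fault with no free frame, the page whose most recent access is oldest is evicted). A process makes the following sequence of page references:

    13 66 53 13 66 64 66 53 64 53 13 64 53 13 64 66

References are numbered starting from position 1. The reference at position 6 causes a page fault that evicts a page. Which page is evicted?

pos 1: 13 -> miss, frames (13)
pos 2: 66 -> miss, frames (13 66)
pos 3: 53 -> miss, frames (13 66 53)
pos 4: 13 -> hit
pos 5: 66 -> hit
pos 6: 64 -> miss, evict 53, frames (13 66 64)
At position 6, page 53 is evicted.

53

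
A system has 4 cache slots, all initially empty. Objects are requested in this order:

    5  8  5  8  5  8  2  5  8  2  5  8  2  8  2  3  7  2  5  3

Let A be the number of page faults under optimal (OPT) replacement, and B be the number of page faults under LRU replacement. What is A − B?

Under OPT: F F . . . . F . . . . . . . . F F . . . → 5 faults.
Under LRU: F F . . . . F . . . . . . . . F F . F . → 6 faults.
A − B = 5 − 6 = -1.

-1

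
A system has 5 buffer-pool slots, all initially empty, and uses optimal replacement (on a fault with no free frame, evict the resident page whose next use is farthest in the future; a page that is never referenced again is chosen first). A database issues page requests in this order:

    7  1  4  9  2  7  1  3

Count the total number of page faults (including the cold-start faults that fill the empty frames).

6

7 → fault, frames [7]
1 → fault, frames [7, 1]
4 → fault, frames [7, 1, 4]
9 → fault, frames [7, 1, 4, 9]
2 → fault, frames [7, 1, 4, 9, 2]
7 → hit
1 → hit
3 → fault, evict 2, frames [7, 1, 4, 9, 3]
Page faults: 6.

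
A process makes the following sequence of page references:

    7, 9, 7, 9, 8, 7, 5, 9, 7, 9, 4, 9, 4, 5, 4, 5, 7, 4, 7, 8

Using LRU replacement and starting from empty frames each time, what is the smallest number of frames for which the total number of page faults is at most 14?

2

f=1: 20 faults
f=2: 12 faults
f=3: 9 faults
f=4: 6 faults
f=5: 5 faults
Smallest f with faults ≤ 14 is 2.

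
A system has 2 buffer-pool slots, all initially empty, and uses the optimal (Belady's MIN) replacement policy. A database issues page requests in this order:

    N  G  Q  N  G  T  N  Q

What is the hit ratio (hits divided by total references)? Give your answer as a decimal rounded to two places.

0.25

N -> fault, frames (N)
G -> fault, frames (N G)
Q -> fault, evict G, frames (N Q)
N -> hit
G -> fault, evict Q, frames (N G)
T -> fault, evict G, frames (N T)
N -> hit
Q -> fault, evict T, frames (N Q)
Hits: 2 of 8 references → 2/8 = 0.2500.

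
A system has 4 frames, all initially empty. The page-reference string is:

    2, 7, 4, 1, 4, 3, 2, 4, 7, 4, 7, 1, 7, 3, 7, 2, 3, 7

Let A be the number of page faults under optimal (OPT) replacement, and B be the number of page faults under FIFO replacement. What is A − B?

Under OPT: F F F F . F . . . . . F . . . . . . → 6 faults.
Under FIFO: F F F F . F F . F F . F . F . F . F → 12 faults.
A − B = 6 − 12 = -6.

-6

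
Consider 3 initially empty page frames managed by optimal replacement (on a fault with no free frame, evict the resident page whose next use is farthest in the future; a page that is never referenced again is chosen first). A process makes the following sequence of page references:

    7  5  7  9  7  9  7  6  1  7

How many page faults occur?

7 -> miss, frames [7]
5 -> miss, frames [7, 5]
7 -> hit
9 -> miss, frames [7, 5, 9]
7 -> hit
9 -> hit
7 -> hit
6 -> miss, evict 9, frames [7, 5, 6]
1 -> miss, evict 6, frames [7, 5, 1]
7 -> hit
Page faults: 5.

5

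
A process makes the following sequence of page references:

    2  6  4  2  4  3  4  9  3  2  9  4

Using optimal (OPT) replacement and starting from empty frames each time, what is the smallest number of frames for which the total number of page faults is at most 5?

4

f=1: 12 faults
f=2: 7 faults
f=3: 6 faults
f=4: 5 faults
f=5: 5 faults
Smallest f with faults ≤ 5 is 4.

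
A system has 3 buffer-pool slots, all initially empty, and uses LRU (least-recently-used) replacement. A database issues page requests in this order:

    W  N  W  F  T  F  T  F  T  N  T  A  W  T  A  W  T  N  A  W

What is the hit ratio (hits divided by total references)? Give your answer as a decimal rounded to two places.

0.50

W → fault, frames (W)
N → fault, frames (W N)
W → hit
F → fault, frames (N W F)
T → fault, evict N, frames (W F T)
F → hit
T → hit
F → hit
T → hit
N → fault, evict W, frames (F T N)
T → hit
A → fault, evict F, frames (N T A)
W → fault, evict N, frames (T A W)
T → hit
A → hit
W → hit
T → hit
N → fault, evict A, frames (W T N)
A → fault, evict W, frames (T N A)
W → fault, evict T, frames (N A W)
Hits: 10 of 20 references → 10/20 = 0.5000.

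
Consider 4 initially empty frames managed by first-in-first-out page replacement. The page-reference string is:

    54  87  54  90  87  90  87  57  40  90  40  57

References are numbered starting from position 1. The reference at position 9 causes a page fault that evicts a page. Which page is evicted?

54

pos 1: 54 → fault, frames {54}
pos 2: 87 → fault, frames {54,87}
pos 3: 54 → hit
pos 4: 90 → fault, frames {54,87,90}
pos 5: 87 → hit
pos 6: 90 → hit
pos 7: 87 → hit
pos 8: 57 → fault, frames {54,87,90,57}
pos 9: 40 → fault, evict 54, frames {87,90,57,40}
At position 9, page 54 is evicted.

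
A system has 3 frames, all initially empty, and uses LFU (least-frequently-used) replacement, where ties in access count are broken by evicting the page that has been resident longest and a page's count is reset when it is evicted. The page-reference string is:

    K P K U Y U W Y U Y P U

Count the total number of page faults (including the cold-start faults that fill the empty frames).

7

K: miss, frames [K]
P: miss, frames [K, P]
K: hit
U: miss, frames [K, P, U]
Y: miss, evict P, frames [K, U, Y]
U: hit
W: miss, evict Y, frames [K, U, W]
Y: miss, evict W, frames [K, U, Y]
U: hit
Y: hit
P: miss, evict K, frames [U, Y, P]
U: hit
Page faults: 7.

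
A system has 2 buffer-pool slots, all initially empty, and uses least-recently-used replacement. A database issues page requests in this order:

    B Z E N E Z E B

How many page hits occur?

B: fault, frames (B)
Z: fault, frames (B Z)
E: fault, evict B, frames (Z E)
N: fault, evict Z, frames (E N)
E: hit
Z: fault, evict N, frames (E Z)
E: hit
B: fault, evict Z, frames (E B)
Hits: 2.

2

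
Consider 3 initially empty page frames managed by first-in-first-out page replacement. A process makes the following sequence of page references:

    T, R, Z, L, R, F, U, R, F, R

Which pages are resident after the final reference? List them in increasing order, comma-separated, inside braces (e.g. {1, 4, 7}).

T → miss, frames {T}
R → miss, frames {T,R}
Z → miss, frames {T,R,Z}
L → miss, evict T, frames {R,Z,L}
R → hit
F → miss, evict R, frames {Z,L,F}
U → miss, evict Z, frames {L,F,U}
R → miss, evict L, frames {F,U,R}
F → hit
R → hit

{F, R, U}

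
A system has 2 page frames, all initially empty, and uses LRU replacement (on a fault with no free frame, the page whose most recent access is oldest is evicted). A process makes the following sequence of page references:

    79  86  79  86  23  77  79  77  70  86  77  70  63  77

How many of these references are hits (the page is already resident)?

3

79 → fault, frames {79}
86 → fault, frames {79,86}
79 → hit
86 → hit
23 → fault, evict 79, frames {86,23}
77 → fault, evict 86, frames {23,77}
79 → fault, evict 23, frames {77,79}
77 → hit
70 → fault, evict 79, frames {77,70}
86 → fault, evict 77, frames {70,86}
77 → fault, evict 70, frames {86,77}
70 → fault, evict 86, frames {77,70}
63 → fault, evict 77, frames {70,63}
77 → fault, evict 70, frames {63,77}
Hits: 3.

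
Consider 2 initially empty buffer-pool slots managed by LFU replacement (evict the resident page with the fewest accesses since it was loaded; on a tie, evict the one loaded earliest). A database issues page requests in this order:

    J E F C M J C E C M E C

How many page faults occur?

10

J → fault, frames [J]
E → fault, frames [J, E]
F → fault, evict J, frames [E, F]
C → fault, evict E, frames [F, C]
M → fault, evict F, frames [C, M]
J → fault, evict C, frames [M, J]
C → fault, evict M, frames [J, C]
E → fault, evict J, frames [C, E]
C → hit
M → fault, evict E, frames [C, M]
E → fault, evict M, frames [C, E]
C → hit
Page faults: 10.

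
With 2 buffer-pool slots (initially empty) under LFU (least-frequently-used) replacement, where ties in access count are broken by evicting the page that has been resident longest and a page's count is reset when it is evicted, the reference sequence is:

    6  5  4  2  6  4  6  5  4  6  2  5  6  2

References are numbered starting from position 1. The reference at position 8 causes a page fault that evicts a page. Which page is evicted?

pos 1: 6 -> miss, frames {6}
pos 2: 5 -> miss, frames {6,5}
pos 3: 4 -> miss, evict 6, frames {5,4}
pos 4: 2 -> miss, evict 5, frames {4,2}
pos 5: 6 -> miss, evict 4, frames {2,6}
pos 6: 4 -> miss, evict 2, frames {6,4}
pos 7: 6 -> hit
pos 8: 5 -> miss, evict 4, frames {6,5}
At position 8, page 4 is evicted.

4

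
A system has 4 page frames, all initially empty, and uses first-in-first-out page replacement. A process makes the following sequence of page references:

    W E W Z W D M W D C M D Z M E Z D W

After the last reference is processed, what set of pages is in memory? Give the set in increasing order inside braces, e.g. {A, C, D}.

{D, E, W, Z}

W: miss, frames [W]
E: miss, frames [W, E]
W: hit
Z: miss, frames [W, E, Z]
W: hit
D: miss, frames [W, E, Z, D]
M: miss, evict W, frames [E, Z, D, M]
W: miss, evict E, frames [Z, D, M, W]
D: hit
C: miss, evict Z, frames [D, M, W, C]
M: hit
D: hit
Z: miss, evict D, frames [M, W, C, Z]
M: hit
E: miss, evict M, frames [W, C, Z, E]
Z: hit
D: miss, evict W, frames [C, Z, E, D]
W: miss, evict C, frames [Z, E, D, W]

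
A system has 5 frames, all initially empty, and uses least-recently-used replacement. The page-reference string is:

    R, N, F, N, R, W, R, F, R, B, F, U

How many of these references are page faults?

6

R: fault, frames [R]
N: fault, frames [R, N]
F: fault, frames [R, N, F]
N: hit
R: hit
W: fault, frames [F, N, R, W]
R: hit
F: hit
R: hit
B: fault, frames [N, W, F, R, B]
F: hit
U: fault, evict N, frames [W, R, B, F, U]
Page faults: 6.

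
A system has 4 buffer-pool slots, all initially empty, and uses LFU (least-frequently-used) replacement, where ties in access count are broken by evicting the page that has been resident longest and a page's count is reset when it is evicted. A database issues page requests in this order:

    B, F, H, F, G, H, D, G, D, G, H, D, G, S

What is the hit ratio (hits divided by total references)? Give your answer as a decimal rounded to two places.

B → miss, frames (B)
F → miss, frames (B F)
H → miss, frames (B F H)
F → hit
G → miss, frames (B F H G)
H → hit
D → miss, evict B, frames (F H G D)
G → hit
D → hit
G → hit
H → hit
D → hit
G → hit
S → miss, evict F, frames (H G D S)
Hits: 8 of 14 references → 8/14 = 0.5714.

0.57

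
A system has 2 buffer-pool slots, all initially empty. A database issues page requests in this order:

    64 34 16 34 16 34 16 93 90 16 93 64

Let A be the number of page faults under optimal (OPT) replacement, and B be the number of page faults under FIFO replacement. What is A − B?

-1

Under OPT: F F F . . . . F F . F F → 7 faults.
Under FIFO: F F F . . . . F F F F F → 8 faults.
A − B = 7 − 8 = -1.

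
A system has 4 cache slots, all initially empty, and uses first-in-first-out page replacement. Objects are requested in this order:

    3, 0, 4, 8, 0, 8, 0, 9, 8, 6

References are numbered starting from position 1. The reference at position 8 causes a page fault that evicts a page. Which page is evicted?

pos 1: 3 -> fault, frames (3)
pos 2: 0 -> fault, frames (3 0)
pos 3: 4 -> fault, frames (3 0 4)
pos 4: 8 -> fault, frames (3 0 4 8)
pos 5: 0 -> hit
pos 6: 8 -> hit
pos 7: 0 -> hit
pos 8: 9 -> fault, evict 3, frames (0 4 8 9)
At position 8, page 3 is evicted.

3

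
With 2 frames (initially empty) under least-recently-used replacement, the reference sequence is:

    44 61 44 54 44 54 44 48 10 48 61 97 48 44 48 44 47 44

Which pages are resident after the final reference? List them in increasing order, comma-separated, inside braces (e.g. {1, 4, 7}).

44 → miss, frames (44)
61 → miss, frames (44 61)
44 → hit
54 → miss, evict 61, frames (44 54)
44 → hit
54 → hit
44 → hit
48 → miss, evict 54, frames (44 48)
10 → miss, evict 44, frames (48 10)
48 → hit
61 → miss, evict 10, frames (48 61)
97 → miss, evict 48, frames (61 97)
48 → miss, evict 61, frames (97 48)
44 → miss, evict 97, frames (48 44)
48 → hit
44 → hit
47 → miss, evict 48, frames (44 47)
44 → hit

{44, 47}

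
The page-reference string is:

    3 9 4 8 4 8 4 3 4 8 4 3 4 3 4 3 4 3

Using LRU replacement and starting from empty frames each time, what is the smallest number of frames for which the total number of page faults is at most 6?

3

f=1: 18 faults
f=2: 7 faults
f=3: 5 faults
f=4: 4 faults
Smallest f with faults ≤ 6 is 3.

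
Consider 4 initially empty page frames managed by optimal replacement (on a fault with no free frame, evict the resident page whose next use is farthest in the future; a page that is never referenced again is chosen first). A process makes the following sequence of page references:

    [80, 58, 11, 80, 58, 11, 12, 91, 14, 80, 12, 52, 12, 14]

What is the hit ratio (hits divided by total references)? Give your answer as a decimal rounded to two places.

80: miss, frames (80)
58: miss, frames (80 58)
11: miss, frames (80 58 11)
80: hit
58: hit
11: hit
12: miss, frames (80 58 11 12)
91: miss, evict 11, frames (80 58 12 91)
14: miss, evict 91, frames (80 58 12 14)
80: hit
12: hit
52: miss, evict 58, frames (80 12 14 52)
12: hit
14: hit
Hits: 7 of 14 references → 7/14 = 0.5000.

0.50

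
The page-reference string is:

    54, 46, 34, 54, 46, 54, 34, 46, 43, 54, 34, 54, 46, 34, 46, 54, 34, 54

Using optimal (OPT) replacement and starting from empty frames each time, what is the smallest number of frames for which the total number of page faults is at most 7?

f=1: 18 faults
f=2: 9 faults
f=3: 5 faults
f=4: 4 faults
Smallest f with faults ≤ 7 is 3.

3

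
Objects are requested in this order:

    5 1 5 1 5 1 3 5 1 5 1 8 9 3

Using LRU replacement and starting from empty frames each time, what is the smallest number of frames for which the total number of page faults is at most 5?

5

f=1: 14 faults
f=2: 8 faults
f=3: 6 faults
f=4: 6 faults
f=5: 5 faults
Smallest f with faults ≤ 5 is 5.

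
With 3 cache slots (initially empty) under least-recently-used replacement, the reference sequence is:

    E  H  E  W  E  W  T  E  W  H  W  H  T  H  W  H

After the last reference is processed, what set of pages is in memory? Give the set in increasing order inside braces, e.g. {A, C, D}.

{H, T, W}

E: miss, frames [E]
H: miss, frames [E, H]
E: hit
W: miss, frames [H, E, W]
E: hit
W: hit
T: miss, evict H, frames [E, W, T]
E: hit
W: hit
H: miss, evict T, frames [E, W, H]
W: hit
H: hit
T: miss, evict E, frames [W, H, T]
H: hit
W: hit
H: hit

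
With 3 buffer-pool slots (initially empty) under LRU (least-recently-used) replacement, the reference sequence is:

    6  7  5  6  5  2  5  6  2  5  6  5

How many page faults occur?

4

6 → miss, frames (6)
7 → miss, frames (6 7)
5 → miss, frames (6 7 5)
6 → hit
5 → hit
2 → miss, evict 7, frames (6 5 2)
5 → hit
6 → hit
2 → hit
5 → hit
6 → hit
5 → hit
Page faults: 4.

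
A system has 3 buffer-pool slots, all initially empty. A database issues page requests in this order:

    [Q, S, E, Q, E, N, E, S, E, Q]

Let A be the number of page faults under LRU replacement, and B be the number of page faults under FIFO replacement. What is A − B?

1

Under LRU: F F F . . F . F . F → 6 faults.
Under FIFO: F F F . . F . . . F → 5 faults.
A − B = 6 − 5 = 1.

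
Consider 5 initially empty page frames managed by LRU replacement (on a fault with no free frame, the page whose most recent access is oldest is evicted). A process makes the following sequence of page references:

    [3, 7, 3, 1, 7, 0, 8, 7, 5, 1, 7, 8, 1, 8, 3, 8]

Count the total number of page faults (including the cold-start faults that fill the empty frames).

3: miss, frames (3)
7: miss, frames (3 7)
3: hit
1: miss, frames (7 3 1)
7: hit
0: miss, frames (3 1 7 0)
8: miss, frames (3 1 7 0 8)
7: hit
5: miss, evict 3, frames (1 0 8 7 5)
1: hit
7: hit
8: hit
1: hit
8: hit
3: miss, evict 0, frames (5 7 1 8 3)
8: hit
Page faults: 7.

7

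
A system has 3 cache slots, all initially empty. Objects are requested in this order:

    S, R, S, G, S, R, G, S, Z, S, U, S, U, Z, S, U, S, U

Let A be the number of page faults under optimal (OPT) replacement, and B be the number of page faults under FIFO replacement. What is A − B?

Under OPT: F F . F . . . . F . F . . . . . . . → 5 faults.
Under FIFO: F F . F . . . . F F F . . . . . . . → 6 faults.
A − B = 5 − 6 = -1.

-1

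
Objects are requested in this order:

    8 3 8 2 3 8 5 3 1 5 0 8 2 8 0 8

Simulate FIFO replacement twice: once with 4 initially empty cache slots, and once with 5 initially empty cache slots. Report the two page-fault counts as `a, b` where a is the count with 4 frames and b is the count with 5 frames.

8, 7

4 frames: F F . F . . F . F . F F F . . . → 8 faults.
5 frames: F F . F . . F . F . F F . . . . → 7 faults.
7 < 8: adding a frame reduced faults, as is typical.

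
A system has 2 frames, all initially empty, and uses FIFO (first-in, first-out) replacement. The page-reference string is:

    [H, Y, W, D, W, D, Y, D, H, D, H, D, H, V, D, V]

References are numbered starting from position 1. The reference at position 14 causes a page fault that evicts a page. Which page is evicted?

pos 1: H: miss, frames (H)
pos 2: Y: miss, frames (H Y)
pos 3: W: miss, evict H, frames (Y W)
pos 4: D: miss, evict Y, frames (W D)
pos 5: W: hit
pos 6: D: hit
pos 7: Y: miss, evict W, frames (D Y)
pos 8: D: hit
pos 9: H: miss, evict D, frames (Y H)
pos 10: D: miss, evict Y, frames (H D)
pos 11: H: hit
pos 12: D: hit
pos 13: H: hit
pos 14: V: miss, evict H, frames (D V)
At position 14, page H is evicted.

H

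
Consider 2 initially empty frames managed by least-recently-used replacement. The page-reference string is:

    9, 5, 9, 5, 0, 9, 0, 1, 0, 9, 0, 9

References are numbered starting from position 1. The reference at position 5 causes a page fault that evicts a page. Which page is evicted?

pos 1: 9: miss, frames [9]
pos 2: 5: miss, frames [9, 5]
pos 3: 9: hit
pos 4: 5: hit
pos 5: 0: miss, evict 9, frames [5, 0]
At position 5, page 9 is evicted.

9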